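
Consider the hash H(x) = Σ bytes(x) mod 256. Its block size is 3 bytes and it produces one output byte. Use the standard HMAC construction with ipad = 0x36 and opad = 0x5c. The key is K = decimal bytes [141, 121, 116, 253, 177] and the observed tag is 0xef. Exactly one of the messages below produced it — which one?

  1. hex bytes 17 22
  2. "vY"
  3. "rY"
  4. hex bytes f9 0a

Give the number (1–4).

Key decimal bytes [141, 121, 116, 253, 177] = 8d 79 74 fd b1 is 5 bytes > B = 3, so hash it first: H(key) = 28, then zero-pad to 3 bytes: K' = 28 00 00.
K' ⊕ ipad = 1e 36 36; K' ⊕ opad = 74 5c 5c.
m1: inner = H(1e 36 36 17 22) = c3; tag = H(74 5c 5c c3) = ef ← matches
m2: inner = H(1e 36 36 76 59) = 59; tag = H(74 5c 5c 59) = 85
m3: inner = H(1e 36 36 72 59) = 55; tag = H(74 5c 5c 55) = 81
m4: inner = H(1e 36 36 f9 0a) = 8d; tag = H(74 5c 5c 8d) = b9

1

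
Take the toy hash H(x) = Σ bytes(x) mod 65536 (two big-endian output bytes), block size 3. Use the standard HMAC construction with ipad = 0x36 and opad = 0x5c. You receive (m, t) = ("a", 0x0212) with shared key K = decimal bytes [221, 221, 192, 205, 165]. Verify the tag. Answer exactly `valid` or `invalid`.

Key decimal bytes [221, 221, 192, 205, 165] = dd dd c0 cd a5 is 5 bytes > B = 3, so hash it first: H(key) = 03 ec, then zero-pad to 3 bytes: K' = 03 ec 00.
K' ⊕ ipad = 35 da 36; K' ⊕ opad = 5f b0 5c.
Inner hash: sum = 53+218+54+97 = 422 → 01 a6.
Outer hash (recomputed tag): sum = 95+176+92+1+166 = 530 → 02 12.
Recomputed tag = 0212; claimed = 0212 → match.

valid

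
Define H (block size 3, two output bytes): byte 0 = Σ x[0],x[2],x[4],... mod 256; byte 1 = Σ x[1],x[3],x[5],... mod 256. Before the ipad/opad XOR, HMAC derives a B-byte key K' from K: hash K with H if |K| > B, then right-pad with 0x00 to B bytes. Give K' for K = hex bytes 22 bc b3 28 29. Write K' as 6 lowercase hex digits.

fee400

|K| = 5 > B = 3, so first hash the key.
H(K): even-index sum = 254 mod 256 = 254; odd-index sum = 228 mod 256 = 228 → fe e4.
Zero-pad H(K) = fe e4 to 3 bytes: K' = fe e4 00.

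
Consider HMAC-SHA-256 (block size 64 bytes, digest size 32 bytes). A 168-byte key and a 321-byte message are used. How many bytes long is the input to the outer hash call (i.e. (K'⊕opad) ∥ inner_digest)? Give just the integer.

Key is 168 > 64 bytes, so it is hashed to 32 bytes then zero-padded to 64: |K'| = 64.
Outer input = (K'⊕opad) ∥ H(inner) → 64 + 32 = 96 bytes.

96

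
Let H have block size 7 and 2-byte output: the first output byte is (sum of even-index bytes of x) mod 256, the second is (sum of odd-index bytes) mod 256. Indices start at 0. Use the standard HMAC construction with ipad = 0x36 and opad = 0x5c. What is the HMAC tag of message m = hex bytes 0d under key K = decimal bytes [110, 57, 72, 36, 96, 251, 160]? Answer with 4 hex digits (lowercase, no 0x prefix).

Key decimal bytes [110, 57, 72, 36, 96, 251, 160] = 6e 39 48 24 60 fb a0 is exactly B = 7 bytes: K' = 6e 39 48 24 60 fb a0.
K' ⊕ ipad = 58 0f 7e 12 56 cd 96.  K' ⊕ opad = 32 65 14 78 3c a7 fc.
Inner input = (K'⊕ipad) ∥ m = 58 0f 7e 12 56 cd 96 ∥ 0d.
Inner hash: even-index sum = 450 mod 256 = 194; odd-index sum = 251 mod 256 = 251 → c2 fb.
Outer input = (K'⊕opad) ∥ inner = 32 65 14 78 3c a7 fc ∥ c2 fb.
Outer hash (tag): even-index sum = 633 mod 256 = 121; odd-index sum = 582 mod 256 = 70 → 79 46.

7946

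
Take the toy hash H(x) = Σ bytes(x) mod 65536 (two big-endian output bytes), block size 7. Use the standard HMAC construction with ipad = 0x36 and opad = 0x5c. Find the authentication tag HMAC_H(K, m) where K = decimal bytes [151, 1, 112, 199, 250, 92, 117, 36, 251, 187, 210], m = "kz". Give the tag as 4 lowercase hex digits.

Key decimal bytes [151, 1, 112, 199, 250, 92, 117, 36, 251, 187, 210] = 97 01 70 c7 fa 5c 75 24 fb bb d2 is 11 bytes > B = 7, so hash it first: H(key) = 06 46, then zero-pad to 7 bytes: K' = 06 46 00 00 00 00 00.
K' ⊕ ipad = 30 70 36 36 36 36 36.  K' ⊕ opad = 5a 1a 5c 5c 5c 5c 5c.
Inner input = (K'⊕ipad) ∥ m = 30 70 36 36 36 36 36 ∥ 6b 7a.
Inner hash: sum = 48+112+54+54+54+54+54+107+122 = 659 → 02 93.
Outer input = (K'⊕opad) ∥ inner = 5a 1a 5c 5c 5c 5c 5c ∥ 02 93.
Outer hash (tag): sum = 90+26+92+92+92+92+92+2+147 = 725 → 02 d5.

02d5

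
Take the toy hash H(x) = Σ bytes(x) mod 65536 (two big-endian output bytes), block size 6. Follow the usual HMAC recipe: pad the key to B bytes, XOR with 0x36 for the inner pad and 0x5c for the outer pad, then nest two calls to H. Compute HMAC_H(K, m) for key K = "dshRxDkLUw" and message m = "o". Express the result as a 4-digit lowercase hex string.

02bf

Key "dshRxDkLUw" = 64 73 68 52 78 44 6b 4c 55 77 is 10 bytes > B = 6, so hash it first: H(key) = 03 d0, then zero-pad to 6 bytes: K' = 03 d0 00 00 00 00.
K' ⊕ ipad = 35 e6 36 36 36 36.  K' ⊕ opad = 5f 8c 5c 5c 5c 5c.
Inner input = (K'⊕ipad) ∥ m = 35 e6 36 36 36 36 ∥ 6f.
Inner hash: sum = 53+230+54+54+54+54+111 = 610 → 02 62.
Outer input = (K'⊕opad) ∥ inner = 5f 8c 5c 5c 5c 5c ∥ 02 62.
Outer hash (tag): sum = 95+140+92+92+92+92+2+98 = 703 → 02 bf.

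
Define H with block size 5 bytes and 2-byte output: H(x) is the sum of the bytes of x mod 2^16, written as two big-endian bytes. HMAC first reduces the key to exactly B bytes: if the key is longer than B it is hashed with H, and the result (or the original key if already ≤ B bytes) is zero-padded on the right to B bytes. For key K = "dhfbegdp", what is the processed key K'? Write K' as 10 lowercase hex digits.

0334000000

|K| = 8 > B = 5, so first hash the key.
H(K): sum = 100+104+102+98+101+103+100+112 = 820 → 03 34.
Zero-pad H(K) = 03 34 to 5 bytes: K' = 03 34 00 00 00.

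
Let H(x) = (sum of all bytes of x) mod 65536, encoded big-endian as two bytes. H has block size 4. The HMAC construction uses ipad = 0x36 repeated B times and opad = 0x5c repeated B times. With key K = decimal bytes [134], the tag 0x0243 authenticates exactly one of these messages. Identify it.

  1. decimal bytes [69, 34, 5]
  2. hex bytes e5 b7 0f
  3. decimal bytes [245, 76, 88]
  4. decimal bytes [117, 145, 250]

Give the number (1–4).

Key decimal bytes [134] = 86 is 1 byte ≤ B = 4; zero-pad to 4 bytes: K' = 86 00 00 00.
K' ⊕ ipad = b0 36 36 36; K' ⊕ opad = da 5c 5c 5c.
m1: inner = H(b0 36 36 36 45 22 05) = 01 be; tag = H(da 5c 5c 5c 01 be) = 02ad
m2: inner = H(b0 36 36 36 e5 b7 0f) = 02 fd; tag = H(da 5c 5c 5c 02 fd) = 02ed
m3: inner = H(b0 36 36 36 f5 4c 58) = 02 eb; tag = H(da 5c 5c 5c 02 eb) = 02db
m4: inner = H(b0 36 36 36 75 91 fa) = 03 52; tag = H(da 5c 5c 5c 03 52) = 0243 ← matches

4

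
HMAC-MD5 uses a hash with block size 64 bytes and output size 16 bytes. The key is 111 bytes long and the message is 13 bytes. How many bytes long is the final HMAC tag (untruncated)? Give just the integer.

The tag is one MD5 digest: 16 bytes.

16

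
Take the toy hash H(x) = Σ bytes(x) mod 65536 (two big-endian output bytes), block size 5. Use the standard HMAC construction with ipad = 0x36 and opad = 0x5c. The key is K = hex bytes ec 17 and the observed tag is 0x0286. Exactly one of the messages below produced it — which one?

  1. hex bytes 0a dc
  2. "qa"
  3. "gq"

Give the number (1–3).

3

Key hex bytes ec 17 is 2 bytes ≤ B = 5; zero-pad to 5 bytes: K' = ec 17 00 00 00.
K' ⊕ ipad = da 21 36 36 36; K' ⊕ opad = b0 4b 5c 5c 5c.
m1: inner = H(da 21 36 36 36 0a dc) = 02 83; tag = H(b0 4b 5c 5c 5c 02 83) = 0294
m2: inner = H(da 21 36 36 36 71 61) = 02 6f; tag = H(b0 4b 5c 5c 5c 02 6f) = 0280
m3: inner = H(da 21 36 36 36 67 71) = 02 75; tag = H(b0 4b 5c 5c 5c 02 75) = 0286 ← matches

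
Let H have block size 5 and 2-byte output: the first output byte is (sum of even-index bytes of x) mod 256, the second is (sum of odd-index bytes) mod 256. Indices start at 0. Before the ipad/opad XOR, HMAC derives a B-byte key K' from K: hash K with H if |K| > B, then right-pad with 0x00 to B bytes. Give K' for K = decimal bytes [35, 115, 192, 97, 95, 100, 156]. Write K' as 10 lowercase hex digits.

de38000000

|K| = 7 > B = 5, so first hash the key.
H(K): even-index sum = 478 mod 256 = 222; odd-index sum = 312 mod 256 = 56 → de 38.
Zero-pad H(K) = de 38 to 5 bytes: K' = de 38 00 00 00.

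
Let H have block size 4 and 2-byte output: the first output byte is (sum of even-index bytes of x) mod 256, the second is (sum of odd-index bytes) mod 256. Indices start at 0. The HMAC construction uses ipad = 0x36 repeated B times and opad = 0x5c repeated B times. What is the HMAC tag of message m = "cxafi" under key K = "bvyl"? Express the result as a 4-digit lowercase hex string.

33d2

Key "bvyl" = 62 76 79 6c is exactly B = 4 bytes: K' = 62 76 79 6c.
K' ⊕ ipad = 54 40 4f 5a.  K' ⊕ opad = 3e 2a 25 30.
Inner input = (K'⊕ipad) ∥ m = 54 40 4f 5a ∥ 63 78 61 66 69.
Inner hash: even-index sum = 464 mod 256 = 208; odd-index sum = 376 mod 256 = 120 → d0 78.
Outer input = (K'⊕opad) ∥ inner = 3e 2a 25 30 ∥ d0 78.
Outer hash (tag): even-index sum = 307 mod 256 = 51; odd-index sum = 210 mod 256 = 210 → 33 d2.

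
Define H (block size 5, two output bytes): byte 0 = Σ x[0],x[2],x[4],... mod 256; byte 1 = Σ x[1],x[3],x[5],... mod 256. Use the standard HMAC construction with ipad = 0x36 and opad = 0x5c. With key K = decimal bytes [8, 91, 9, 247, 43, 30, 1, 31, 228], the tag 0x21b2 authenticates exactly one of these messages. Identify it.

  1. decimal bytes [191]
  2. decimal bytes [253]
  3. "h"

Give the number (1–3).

2

Key decimal bytes [8, 91, 9, 247, 43, 30, 1, 31, 228] = 08 5b 09 f7 2b 1e 01 1f e4 is 9 bytes > B = 5, so hash it first: H(key) = 21 8f, then zero-pad to 5 bytes: K' = 21 8f 00 00 00.
K' ⊕ ipad = 17 b9 36 36 36; K' ⊕ opad = 7d d3 5c 5c 5c.
m1: inner = H(17 b9 36 36 36 bf) = 83 ae; tag = H(7d d3 5c 5c 5c 83 ae) = e3b2
m2: inner = H(17 b9 36 36 36 fd) = 83 ec; tag = H(7d d3 5c 5c 5c 83 ec) = 21b2 ← matches
m3: inner = H(17 b9 36 36 36 68) = 83 57; tag = H(7d d3 5c 5c 5c 83 57) = 8cb2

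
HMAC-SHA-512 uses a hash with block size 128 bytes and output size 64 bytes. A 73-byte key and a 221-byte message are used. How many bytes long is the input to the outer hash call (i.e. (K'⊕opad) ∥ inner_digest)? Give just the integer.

192

Key is 73 ≤ 128 bytes, zero-padded: |K'| = 128.
Outer input = (K'⊕opad) ∥ H(inner) → 128 + 64 = 192 bytes.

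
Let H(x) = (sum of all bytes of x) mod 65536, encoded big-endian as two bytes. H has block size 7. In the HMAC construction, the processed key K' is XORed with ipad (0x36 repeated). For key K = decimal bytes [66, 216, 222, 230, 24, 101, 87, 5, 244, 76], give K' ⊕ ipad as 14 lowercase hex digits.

Key decimal bytes [66, 216, 222, 230, 24, 101, 87, 5, 244, 76] = 42 d8 de e6 18 65 57 05 f4 4c is 10 bytes > B = 7, so hash it first: H(key) = 04 f7, then zero-pad to 7 bytes: K' = 04 f7 00 00 00 00 00.
XOR each byte with 0x36: 04⊕36=32, f7⊕36=c1, 00⊕36=36, 00⊕36=36, 00⊕36=36, 00⊕36=36, 00⊕36=36.

32c13636363636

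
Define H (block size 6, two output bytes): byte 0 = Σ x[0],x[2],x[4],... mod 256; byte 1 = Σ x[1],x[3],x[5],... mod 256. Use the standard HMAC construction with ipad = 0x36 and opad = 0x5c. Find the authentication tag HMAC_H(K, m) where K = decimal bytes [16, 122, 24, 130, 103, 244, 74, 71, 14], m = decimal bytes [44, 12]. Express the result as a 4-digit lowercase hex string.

Key decimal bytes [16, 122, 24, 130, 103, 244, 74, 71, 14] = 10 7a 18 82 67 f4 4a 47 0e is 9 bytes > B = 6, so hash it first: H(key) = e7 37, then zero-pad to 6 bytes: K' = e7 37 00 00 00 00.
K' ⊕ ipad = d1 01 36 36 36 36.  K' ⊕ opad = bb 6b 5c 5c 5c 5c.
Inner input = (K'⊕ipad) ∥ m = d1 01 36 36 36 36 ∥ 2c 0c.
Inner hash: even-index sum = 361 mod 256 = 105; odd-index sum = 121 mod 256 = 121 → 69 79.
Outer input = (K'⊕opad) ∥ inner = bb 6b 5c 5c 5c 5c ∥ 69 79.
Outer hash (tag): even-index sum = 476 mod 256 = 220; odd-index sum = 412 mod 256 = 156 → dc 9c.

dc9c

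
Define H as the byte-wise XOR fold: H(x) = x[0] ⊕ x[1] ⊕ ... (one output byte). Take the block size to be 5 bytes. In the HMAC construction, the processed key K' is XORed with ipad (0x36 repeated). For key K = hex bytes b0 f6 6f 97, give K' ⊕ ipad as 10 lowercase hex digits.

86c059a136

Key hex bytes b0 f6 6f 97 is 4 bytes ≤ B = 5; zero-pad to 5 bytes: K' = b0 f6 6f 97 00.
XOR each byte with 0x36: b0⊕36=86, f6⊕36=c0, 6f⊕36=59, 97⊕36=a1, 00⊕36=36.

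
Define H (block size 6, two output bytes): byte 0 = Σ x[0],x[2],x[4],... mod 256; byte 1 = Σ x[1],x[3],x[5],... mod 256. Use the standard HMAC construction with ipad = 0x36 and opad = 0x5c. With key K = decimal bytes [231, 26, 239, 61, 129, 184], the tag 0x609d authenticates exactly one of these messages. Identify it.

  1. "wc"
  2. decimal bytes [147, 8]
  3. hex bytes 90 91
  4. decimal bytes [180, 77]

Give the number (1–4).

Key decimal bytes [231, 26, 239, 61, 129, 184] = e7 1a ef 3d 81 b8 is exactly B = 6 bytes: K' = e7 1a ef 3d 81 b8.
K' ⊕ ipad = d1 2c d9 0b b7 8e; K' ⊕ opad = bb 46 b3 61 dd e4.
m1: inner = H(d1 2c d9 0b b7 8e 77 63) = d8 28; tag = H(bb 46 b3 61 dd e4 d8 28) = 23b3
m2: inner = H(d1 2c d9 0b b7 8e 93 08) = f4 cd; tag = H(bb 46 b3 61 dd e4 f4 cd) = 3f58
m3: inner = H(d1 2c d9 0b b7 8e 90 91) = f1 56; tag = H(bb 46 b3 61 dd e4 f1 56) = 3ce1
m4: inner = H(d1 2c d9 0b b7 8e b4 4d) = 15 12; tag = H(bb 46 b3 61 dd e4 15 12) = 609d ← matches

4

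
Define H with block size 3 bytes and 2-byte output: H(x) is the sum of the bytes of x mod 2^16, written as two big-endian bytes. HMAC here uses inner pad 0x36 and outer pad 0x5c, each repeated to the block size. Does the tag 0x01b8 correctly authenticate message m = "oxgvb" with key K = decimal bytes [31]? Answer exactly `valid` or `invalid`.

valid

Key decimal bytes [31] = 1f is 1 byte ≤ B = 3; zero-pad to 3 bytes: K' = 1f 00 00.
K' ⊕ ipad = 29 36 36; K' ⊕ opad = 43 5c 5c.
Inner hash: sum = 41+54+54+111+120+103+118+98 = 699 → 02 bb.
Outer hash (recomputed tag): sum = 67+92+92+2+187 = 440 → 01 b8.
Recomputed tag = 01b8; claimed = 01b8 → match.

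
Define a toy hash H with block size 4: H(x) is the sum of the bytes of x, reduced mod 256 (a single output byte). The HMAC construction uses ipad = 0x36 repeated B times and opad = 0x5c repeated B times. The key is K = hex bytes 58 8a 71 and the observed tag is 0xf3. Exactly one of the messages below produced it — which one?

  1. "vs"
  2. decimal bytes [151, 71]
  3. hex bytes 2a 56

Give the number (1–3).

1

Key hex bytes 58 8a 71 is 3 bytes ≤ B = 4; zero-pad to 4 bytes: K' = 58 8a 71 00.
K' ⊕ ipad = 6e bc 47 36; K' ⊕ opad = 04 d6 2d 5c.
m1: inner = H(6e bc 47 36 76 73) = 90; tag = H(04 d6 2d 5c 90) = f3 ← matches
m2: inner = H(6e bc 47 36 97 47) = 85; tag = H(04 d6 2d 5c 85) = e8
m3: inner = H(6e bc 47 36 2a 56) = 27; tag = H(04 d6 2d 5c 27) = 8a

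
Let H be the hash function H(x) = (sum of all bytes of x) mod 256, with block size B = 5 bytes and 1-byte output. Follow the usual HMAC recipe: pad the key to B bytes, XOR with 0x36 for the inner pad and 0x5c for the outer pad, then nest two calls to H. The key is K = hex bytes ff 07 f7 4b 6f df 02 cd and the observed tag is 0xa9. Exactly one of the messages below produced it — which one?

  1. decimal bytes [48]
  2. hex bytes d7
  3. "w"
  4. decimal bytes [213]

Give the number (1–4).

4

Key hex bytes ff 07 f7 4b 6f df 02 cd is 8 bytes > B = 5, so hash it first: H(key) = 65, then zero-pad to 5 bytes: K' = 65 00 00 00 00.
K' ⊕ ipad = 53 36 36 36 36; K' ⊕ opad = 39 5c 5c 5c 5c.
m1: inner = H(53 36 36 36 36 30) = 5b; tag = H(39 5c 5c 5c 5c 5b) = 04
m2: inner = H(53 36 36 36 36 d7) = 02; tag = H(39 5c 5c 5c 5c 02) = ab
m3: inner = H(53 36 36 36 36 77) = a2; tag = H(39 5c 5c 5c 5c a2) = 4b
m4: inner = H(53 36 36 36 36 d5) = 00; tag = H(39 5c 5c 5c 5c 00) = a9 ← matches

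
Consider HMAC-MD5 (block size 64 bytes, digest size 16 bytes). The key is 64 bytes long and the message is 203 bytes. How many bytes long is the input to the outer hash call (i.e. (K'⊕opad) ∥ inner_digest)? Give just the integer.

80

Key is 64 ≤ 64 bytes, zero-padded: |K'| = 64.
Outer input = (K'⊕opad) ∥ H(inner) → 64 + 16 = 80 bytes.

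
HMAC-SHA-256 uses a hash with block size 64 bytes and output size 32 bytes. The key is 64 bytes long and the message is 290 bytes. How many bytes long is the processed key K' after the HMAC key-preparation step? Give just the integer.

64

Key is 64 ≤ 64 bytes, zero-padded: |K'| = 64.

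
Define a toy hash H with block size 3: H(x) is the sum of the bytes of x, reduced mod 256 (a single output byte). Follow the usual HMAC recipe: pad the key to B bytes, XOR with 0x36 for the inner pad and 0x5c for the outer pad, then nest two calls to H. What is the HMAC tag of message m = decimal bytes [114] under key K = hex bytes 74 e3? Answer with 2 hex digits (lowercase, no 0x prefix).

02

Key hex bytes 74 e3 is 2 bytes ≤ B = 3; zero-pad to 3 bytes: K' = 74 e3 00.
K' ⊕ ipad = 42 d5 36.  K' ⊕ opad = 28 bf 5c.
Inner input = (K'⊕ipad) ∥ m = 42 d5 36 ∥ 72.
Inner hash: sum = 66+213+54+114 = 447; mod 256 = 191 → bf.
Outer input = (K'⊕opad) ∥ inner = 28 bf 5c ∥ bf.
Outer hash (tag): sum = 40+191+92+191 = 514; mod 256 = 2 → 02.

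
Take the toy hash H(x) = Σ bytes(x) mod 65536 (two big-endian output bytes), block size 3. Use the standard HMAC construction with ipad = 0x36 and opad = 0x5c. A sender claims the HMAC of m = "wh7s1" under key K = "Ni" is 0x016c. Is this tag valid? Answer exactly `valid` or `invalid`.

valid

Key "Ni" = 4e 69 is 2 bytes ≤ B = 3; zero-pad to 3 bytes: K' = 4e 69 00.
K' ⊕ ipad = 78 5f 36; K' ⊕ opad = 12 35 5c.
Inner hash: sum = 120+95+54+119+104+55+115+49 = 711 → 02 c7.
Outer hash (recomputed tag): sum = 18+53+92+2+199 = 364 → 01 6c.
Recomputed tag = 016c; claimed = 016c → match.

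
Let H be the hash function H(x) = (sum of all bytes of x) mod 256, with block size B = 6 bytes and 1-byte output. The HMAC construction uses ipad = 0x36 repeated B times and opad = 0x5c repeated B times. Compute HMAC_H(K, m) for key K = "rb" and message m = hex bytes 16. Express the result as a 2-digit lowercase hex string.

Key "rb" = 72 62 is 2 bytes ≤ B = 6; zero-pad to 6 bytes: K' = 72 62 00 00 00 00.
K' ⊕ ipad = 44 54 36 36 36 36.  K' ⊕ opad = 2e 3e 5c 5c 5c 5c.
Inner input = (K'⊕ipad) ∥ m = 44 54 36 36 36 36 ∥ 16.
Inner hash: sum = 68+84+54+54+54+54+22 = 390; mod 256 = 134 → 86.
Outer input = (K'⊕opad) ∥ inner = 2e 3e 5c 5c 5c 5c ∥ 86.
Outer hash (tag): sum = 46+62+92+92+92+92+134 = 610; mod 256 = 98 → 62.

62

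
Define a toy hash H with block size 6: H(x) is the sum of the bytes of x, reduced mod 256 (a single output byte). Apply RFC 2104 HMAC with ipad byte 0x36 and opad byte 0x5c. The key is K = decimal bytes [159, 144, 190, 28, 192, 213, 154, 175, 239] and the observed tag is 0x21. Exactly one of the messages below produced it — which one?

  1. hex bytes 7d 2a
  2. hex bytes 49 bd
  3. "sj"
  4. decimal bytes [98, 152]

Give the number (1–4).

3

Key decimal bytes [159, 144, 190, 28, 192, 213, 154, 175, 239] = 9f 90 be 1c c0 d5 9a af ef is 9 bytes > B = 6, so hash it first: H(key) = d6, then zero-pad to 6 bytes: K' = d6 00 00 00 00 00.
K' ⊕ ipad = e0 36 36 36 36 36; K' ⊕ opad = 8a 5c 5c 5c 5c 5c.
m1: inner = H(e0 36 36 36 36 36 7d 2a) = 95; tag = H(8a 5c 5c 5c 5c 5c 95) = eb
m2: inner = H(e0 36 36 36 36 36 49 bd) = f4; tag = H(8a 5c 5c 5c 5c 5c f4) = 4a
m3: inner = H(e0 36 36 36 36 36 73 6a) = cb; tag = H(8a 5c 5c 5c 5c 5c cb) = 21 ← matches
m4: inner = H(e0 36 36 36 36 36 62 98) = e8; tag = H(8a 5c 5c 5c 5c 5c e8) = 3e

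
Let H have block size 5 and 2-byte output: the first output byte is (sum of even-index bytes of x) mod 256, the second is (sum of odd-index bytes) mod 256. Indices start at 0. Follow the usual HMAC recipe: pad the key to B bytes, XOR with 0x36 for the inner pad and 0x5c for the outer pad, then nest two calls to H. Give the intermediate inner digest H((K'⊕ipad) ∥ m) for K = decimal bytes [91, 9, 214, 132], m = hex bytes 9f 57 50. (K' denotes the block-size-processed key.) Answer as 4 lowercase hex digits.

dae0

Key decimal bytes [91, 9, 214, 132] = 5b 09 d6 84 is 4 bytes ≤ B = 5; zero-pad to 5 bytes: K' = 5b 09 d6 84 00.
K' ⊕ ipad = 6d 3f e0 b2 36.
Inner input = 6d 3f e0 b2 36 ∥ 9f 57 50.
Inner hash: even-index sum = 474 mod 256 = 218; odd-index sum = 480 mod 256 = 224 → da e0.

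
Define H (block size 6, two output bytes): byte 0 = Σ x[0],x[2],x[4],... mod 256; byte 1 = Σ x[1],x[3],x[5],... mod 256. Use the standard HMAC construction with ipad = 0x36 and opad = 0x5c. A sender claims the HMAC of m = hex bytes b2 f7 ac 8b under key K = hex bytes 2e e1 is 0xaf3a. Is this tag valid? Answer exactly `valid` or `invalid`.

Key hex bytes 2e e1 is 2 bytes ≤ B = 6; zero-pad to 6 bytes: K' = 2e e1 00 00 00 00.
K' ⊕ ipad = 18 d7 36 36 36 36; K' ⊕ opad = 72 bd 5c 5c 5c 5c.
Inner hash: even-index sum = 482 mod 256 = 226; odd-index sum = 709 mod 256 = 197 → e2 c5.
Outer hash (recomputed tag): even-index sum = 524 mod 256 = 12; odd-index sum = 570 mod 256 = 58 → 0c 3a.
Recomputed tag = 0c3a; claimed = af3a → mismatch.

invalid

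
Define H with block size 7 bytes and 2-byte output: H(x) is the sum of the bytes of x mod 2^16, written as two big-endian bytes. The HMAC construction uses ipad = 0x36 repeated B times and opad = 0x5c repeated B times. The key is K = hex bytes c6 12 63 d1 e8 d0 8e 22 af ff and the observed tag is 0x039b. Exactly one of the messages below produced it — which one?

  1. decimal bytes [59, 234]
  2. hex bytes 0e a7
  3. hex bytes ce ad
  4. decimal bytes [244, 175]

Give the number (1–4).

4

Key hex bytes c6 12 63 d1 e8 d0 8e 22 af ff is 10 bytes > B = 7, so hash it first: H(key) = 06 22, then zero-pad to 7 bytes: K' = 06 22 00 00 00 00 00.
K' ⊕ ipad = 30 14 36 36 36 36 36; K' ⊕ opad = 5a 7e 5c 5c 5c 5c 5c.
m1: inner = H(30 14 36 36 36 36 36 3b ea) = 02 77; tag = H(5a 7e 5c 5c 5c 5c 5c 02 77) = 031d
m2: inner = H(30 14 36 36 36 36 36 0e a7) = 02 07; tag = H(5a 7e 5c 5c 5c 5c 5c 02 07) = 02ad
m3: inner = H(30 14 36 36 36 36 36 ce ad) = 02 cd; tag = H(5a 7e 5c 5c 5c 5c 5c 02 cd) = 0373
m4: inner = H(30 14 36 36 36 36 36 f4 af) = 02 f5; tag = H(5a 7e 5c 5c 5c 5c 5c 02 f5) = 039b ← matches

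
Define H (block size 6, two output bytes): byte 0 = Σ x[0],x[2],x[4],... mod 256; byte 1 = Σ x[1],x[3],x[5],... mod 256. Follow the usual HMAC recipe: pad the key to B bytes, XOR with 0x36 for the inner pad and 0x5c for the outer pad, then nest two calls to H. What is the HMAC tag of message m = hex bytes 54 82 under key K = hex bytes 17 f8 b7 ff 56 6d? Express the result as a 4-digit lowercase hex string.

Key hex bytes 17 f8 b7 ff 56 6d is exactly B = 6 bytes: K' = 17 f8 b7 ff 56 6d.
K' ⊕ ipad = 21 ce 81 c9 60 5b.  K' ⊕ opad = 4b a4 eb a3 0a 31.
Inner input = (K'⊕ipad) ∥ m = 21 ce 81 c9 60 5b ∥ 54 82.
Inner hash: even-index sum = 342 mod 256 = 86; odd-index sum = 628 mod 256 = 116 → 56 74.
Outer input = (K'⊕opad) ∥ inner = 4b a4 eb a3 0a 31 ∥ 56 74.
Outer hash (tag): even-index sum = 406 mod 256 = 150; odd-index sum = 492 mod 256 = 236 → 96 ec.

96ec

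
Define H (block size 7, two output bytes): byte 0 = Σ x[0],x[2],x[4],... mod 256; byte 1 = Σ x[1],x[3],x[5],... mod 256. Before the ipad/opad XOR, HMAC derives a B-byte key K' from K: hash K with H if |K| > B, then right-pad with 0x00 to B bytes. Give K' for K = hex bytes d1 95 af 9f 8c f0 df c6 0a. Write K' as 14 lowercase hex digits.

f5ea0000000000

|K| = 9 > B = 7, so first hash the key.
H(K): even-index sum = 757 mod 256 = 245; odd-index sum = 746 mod 256 = 234 → f5 ea.
Zero-pad H(K) = f5 ea to 7 bytes: K' = f5 ea 00 00 00 00 00.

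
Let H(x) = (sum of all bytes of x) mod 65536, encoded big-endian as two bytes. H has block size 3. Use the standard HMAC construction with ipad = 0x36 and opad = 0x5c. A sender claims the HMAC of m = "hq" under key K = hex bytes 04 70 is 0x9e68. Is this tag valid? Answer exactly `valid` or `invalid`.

invalid

Key hex bytes 04 70 is 2 bytes ≤ B = 3; zero-pad to 3 bytes: K' = 04 70 00.
K' ⊕ ipad = 32 46 36; K' ⊕ opad = 58 2c 5c.
Inner hash: sum = 50+70+54+104+113 = 391 → 01 87.
Outer hash (recomputed tag): sum = 88+44+92+1+135 = 360 → 01 68.
Recomputed tag = 0168; claimed = 9e68 → mismatch.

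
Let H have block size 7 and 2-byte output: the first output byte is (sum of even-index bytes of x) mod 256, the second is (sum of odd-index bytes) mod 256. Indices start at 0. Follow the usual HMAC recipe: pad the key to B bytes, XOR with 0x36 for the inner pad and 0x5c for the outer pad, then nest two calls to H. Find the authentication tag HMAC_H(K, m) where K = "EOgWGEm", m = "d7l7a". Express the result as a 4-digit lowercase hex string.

1e35

Key "EOgWGEm" = 45 4f 67 57 47 45 6d is exactly B = 7 bytes: K' = 45 4f 67 57 47 45 6d.
K' ⊕ ipad = 73 79 51 61 71 73 5b.  K' ⊕ opad = 19 13 3b 0b 1b 19 31.
Inner input = (K'⊕ipad) ∥ m = 73 79 51 61 71 73 5b ∥ 64 37 6c 37 61.
Inner hash: even-index sum = 510 mod 256 = 254; odd-index sum = 638 mod 256 = 126 → fe 7e.
Outer input = (K'⊕opad) ∥ inner = 19 13 3b 0b 1b 19 31 ∥ fe 7e.
Outer hash (tag): even-index sum = 286 mod 256 = 30; odd-index sum = 309 mod 256 = 53 → 1e 35.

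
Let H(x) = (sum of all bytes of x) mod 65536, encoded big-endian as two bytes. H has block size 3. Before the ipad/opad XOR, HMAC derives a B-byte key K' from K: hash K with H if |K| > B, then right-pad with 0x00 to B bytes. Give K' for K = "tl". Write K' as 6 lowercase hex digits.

746c00

Key "tl" = 74 6c is 2 bytes ≤ B = 3; zero-pad to 3 bytes: K' = 74 6c 00.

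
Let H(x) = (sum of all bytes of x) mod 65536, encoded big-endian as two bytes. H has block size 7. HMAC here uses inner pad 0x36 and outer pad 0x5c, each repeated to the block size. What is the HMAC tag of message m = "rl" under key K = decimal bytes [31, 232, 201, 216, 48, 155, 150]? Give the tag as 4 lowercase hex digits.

0437

Key decimal bytes [31, 232, 201, 216, 48, 155, 150] = 1f e8 c9 d8 30 9b 96 is exactly B = 7 bytes: K' = 1f e8 c9 d8 30 9b 96.
K' ⊕ ipad = 29 de ff ee 06 ad a0.  K' ⊕ opad = 43 b4 95 84 6c c7 ca.
Inner input = (K'⊕ipad) ∥ m = 29 de ff ee 06 ad a0 ∥ 72 6c.
Inner hash: sum = 41+222+255+238+6+173+160+114+108 = 1317 → 05 25.
Outer input = (K'⊕opad) ∥ inner = 43 b4 95 84 6c c7 ca ∥ 05 25.
Outer hash (tag): sum = 67+180+149+132+108+199+202+5+37 = 1079 → 04 37.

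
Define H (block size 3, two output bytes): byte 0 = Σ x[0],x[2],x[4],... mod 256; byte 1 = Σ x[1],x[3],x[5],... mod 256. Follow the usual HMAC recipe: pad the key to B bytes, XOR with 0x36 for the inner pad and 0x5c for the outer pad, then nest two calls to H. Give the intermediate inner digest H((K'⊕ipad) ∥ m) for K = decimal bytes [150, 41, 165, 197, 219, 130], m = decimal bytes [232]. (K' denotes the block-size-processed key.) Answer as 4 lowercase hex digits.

562e

Key decimal bytes [150, 41, 165, 197, 219, 130] = 96 29 a5 c5 db 82 is 6 bytes > B = 3, so hash it first: H(key) = 16 70, then zero-pad to 3 bytes: K' = 16 70 00.
K' ⊕ ipad = 20 46 36.
Inner input = 20 46 36 ∥ e8.
Inner hash: even-index sum = 86 mod 256 = 86; odd-index sum = 302 mod 256 = 46 → 56 2e.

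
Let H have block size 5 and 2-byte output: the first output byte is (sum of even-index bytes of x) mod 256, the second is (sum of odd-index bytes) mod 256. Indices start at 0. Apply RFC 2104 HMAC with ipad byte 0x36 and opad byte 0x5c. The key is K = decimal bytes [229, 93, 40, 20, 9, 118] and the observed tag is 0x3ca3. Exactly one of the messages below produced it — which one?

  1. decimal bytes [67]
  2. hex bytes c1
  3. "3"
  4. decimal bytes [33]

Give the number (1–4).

3

Key decimal bytes [229, 93, 40, 20, 9, 118] = e5 5d 28 14 09 76 is 6 bytes > B = 5, so hash it first: H(key) = 16 e7, then zero-pad to 5 bytes: K' = 16 e7 00 00 00.
K' ⊕ ipad = 20 d1 36 36 36; K' ⊕ opad = 4a bb 5c 5c 5c.
m1: inner = H(20 d1 36 36 36 43) = 8c 4a; tag = H(4a bb 5c 5c 5c 8c 4a) = 4ca3
m2: inner = H(20 d1 36 36 36 c1) = 8c c8; tag = H(4a bb 5c 5c 5c 8c c8) = caa3
m3: inner = H(20 d1 36 36 36 33) = 8c 3a; tag = H(4a bb 5c 5c 5c 8c 3a) = 3ca3 ← matches
m4: inner = H(20 d1 36 36 36 21) = 8c 28; tag = H(4a bb 5c 5c 5c 8c 28) = 2aa3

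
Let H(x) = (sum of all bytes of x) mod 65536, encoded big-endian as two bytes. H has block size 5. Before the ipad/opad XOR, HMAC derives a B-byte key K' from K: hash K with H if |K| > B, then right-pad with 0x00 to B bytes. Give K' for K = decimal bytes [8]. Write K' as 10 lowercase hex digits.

Key decimal bytes [8] = 08 is 1 byte ≤ B = 5; zero-pad to 5 bytes: K' = 08 00 00 00 00.

0800000000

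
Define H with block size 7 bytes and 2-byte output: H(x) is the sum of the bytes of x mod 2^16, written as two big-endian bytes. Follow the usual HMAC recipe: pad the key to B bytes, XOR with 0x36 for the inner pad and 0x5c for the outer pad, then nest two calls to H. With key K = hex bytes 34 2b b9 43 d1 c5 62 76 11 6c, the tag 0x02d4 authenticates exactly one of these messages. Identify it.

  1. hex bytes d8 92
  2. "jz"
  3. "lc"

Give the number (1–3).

2

Key hex bytes 34 2b b9 43 d1 c5 62 76 11 6c is 10 bytes > B = 7, so hash it first: H(key) = 04 46, then zero-pad to 7 bytes: K' = 04 46 00 00 00 00 00.
K' ⊕ ipad = 32 70 36 36 36 36 36; K' ⊕ opad = 58 1a 5c 5c 5c 5c 5c.
m1: inner = H(32 70 36 36 36 36 36 d8 92) = 03 1a; tag = H(58 1a 5c 5c 5c 5c 5c 03 1a) = 025b
m2: inner = H(32 70 36 36 36 36 36 6a 7a) = 02 94; tag = H(58 1a 5c 5c 5c 5c 5c 02 94) = 02d4 ← matches
m3: inner = H(32 70 36 36 36 36 36 6c 63) = 02 7f; tag = H(58 1a 5c 5c 5c 5c 5c 02 7f) = 02bf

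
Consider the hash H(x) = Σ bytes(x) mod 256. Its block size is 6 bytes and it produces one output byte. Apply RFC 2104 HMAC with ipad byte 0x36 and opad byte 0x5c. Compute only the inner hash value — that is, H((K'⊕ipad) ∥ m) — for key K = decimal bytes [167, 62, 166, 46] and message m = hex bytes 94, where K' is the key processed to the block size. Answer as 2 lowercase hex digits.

Key decimal bytes [167, 62, 166, 46] = a7 3e a6 2e is 4 bytes ≤ B = 6; zero-pad to 6 bytes: K' = a7 3e a6 2e 00 00.
K' ⊕ ipad = 91 08 90 18 36 36.
Inner input = 91 08 90 18 36 36 ∥ 94.
Inner hash: sum = 145+8+144+24+54+54+148 = 577; mod 256 = 65 → 41.

41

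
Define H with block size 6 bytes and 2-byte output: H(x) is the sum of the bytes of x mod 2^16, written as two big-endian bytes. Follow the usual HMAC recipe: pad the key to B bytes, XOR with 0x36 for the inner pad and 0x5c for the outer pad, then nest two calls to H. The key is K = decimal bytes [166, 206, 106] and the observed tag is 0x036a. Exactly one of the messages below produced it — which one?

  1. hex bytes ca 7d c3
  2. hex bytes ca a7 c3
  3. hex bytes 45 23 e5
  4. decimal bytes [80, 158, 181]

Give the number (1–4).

1

Key decimal bytes [166, 206, 106] = a6 ce 6a is 3 bytes ≤ B = 6; zero-pad to 6 bytes: K' = a6 ce 6a 00 00 00.
K' ⊕ ipad = 90 f8 5c 36 36 36; K' ⊕ opad = fa 92 36 5c 5c 5c.
m1: inner = H(90 f8 5c 36 36 36 ca 7d c3) = 04 90; tag = H(fa 92 36 5c 5c 5c 04 90) = 036a ← matches
m2: inner = H(90 f8 5c 36 36 36 ca a7 c3) = 04 ba; tag = H(fa 92 36 5c 5c 5c 04 ba) = 0394
m3: inner = H(90 f8 5c 36 36 36 45 23 e5) = 03 d3; tag = H(fa 92 36 5c 5c 5c 03 d3) = 03ac
m4: inner = H(90 f8 5c 36 36 36 50 9e b5) = 04 29; tag = H(fa 92 36 5c 5c 5c 04 29) = 0303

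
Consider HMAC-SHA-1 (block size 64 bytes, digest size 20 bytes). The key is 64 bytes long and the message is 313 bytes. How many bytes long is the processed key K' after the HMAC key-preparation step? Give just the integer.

64

Key is 64 ≤ 64 bytes, zero-padded: |K'| = 64.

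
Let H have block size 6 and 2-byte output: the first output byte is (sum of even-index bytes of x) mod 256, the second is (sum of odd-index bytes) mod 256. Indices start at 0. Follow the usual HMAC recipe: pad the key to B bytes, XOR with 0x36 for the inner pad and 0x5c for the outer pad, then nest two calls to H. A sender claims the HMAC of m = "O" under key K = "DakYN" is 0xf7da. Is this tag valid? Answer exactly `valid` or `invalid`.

invalid

Key "DakYN" = 44 61 6b 59 4e is 5 bytes ≤ B = 6; zero-pad to 6 bytes: K' = 44 61 6b 59 4e 00.
K' ⊕ ipad = 72 57 5d 6f 78 36; K' ⊕ opad = 18 3d 37 05 12 5c.
Inner hash: even-index sum = 406 mod 256 = 150; odd-index sum = 252 mod 256 = 252 → 96 fc.
Outer hash (recomputed tag): even-index sum = 247 mod 256 = 247; odd-index sum = 410 mod 256 = 154 → f7 9a.
Recomputed tag = f79a; claimed = f7da → mismatch.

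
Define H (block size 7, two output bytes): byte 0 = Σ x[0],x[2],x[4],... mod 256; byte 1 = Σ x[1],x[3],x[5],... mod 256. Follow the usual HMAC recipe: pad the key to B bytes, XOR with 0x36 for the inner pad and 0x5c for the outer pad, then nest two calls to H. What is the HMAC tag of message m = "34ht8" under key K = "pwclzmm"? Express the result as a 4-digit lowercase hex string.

8b76

Key "pwclzmm" = 70 77 63 6c 7a 6d 6d is exactly B = 7 bytes: K' = 70 77 63 6c 7a 6d 6d.
K' ⊕ ipad = 46 41 55 5a 4c 5b 5b.  K' ⊕ opad = 2c 2b 3f 30 26 31 31.
Inner input = (K'⊕ipad) ∥ m = 46 41 55 5a 4c 5b 5b ∥ 33 34 68 74 38.
Inner hash: even-index sum = 490 mod 256 = 234; odd-index sum = 457 mod 256 = 201 → ea c9.
Outer input = (K'⊕opad) ∥ inner = 2c 2b 3f 30 26 31 31 ∥ ea c9.
Outer hash (tag): even-index sum = 395 mod 256 = 139; odd-index sum = 374 mod 256 = 118 → 8b 76.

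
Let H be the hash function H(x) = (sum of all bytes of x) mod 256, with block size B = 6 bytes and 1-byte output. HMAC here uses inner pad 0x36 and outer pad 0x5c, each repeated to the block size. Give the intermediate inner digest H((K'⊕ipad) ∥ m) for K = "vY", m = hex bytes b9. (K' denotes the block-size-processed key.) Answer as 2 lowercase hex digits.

Key "vY" = 76 59 is 2 bytes ≤ B = 6; zero-pad to 6 bytes: K' = 76 59 00 00 00 00.
K' ⊕ ipad = 40 6f 36 36 36 36.
Inner input = 40 6f 36 36 36 36 ∥ b9.
Inner hash: sum = 64+111+54+54+54+54+185 = 576; mod 256 = 64 → 40.

40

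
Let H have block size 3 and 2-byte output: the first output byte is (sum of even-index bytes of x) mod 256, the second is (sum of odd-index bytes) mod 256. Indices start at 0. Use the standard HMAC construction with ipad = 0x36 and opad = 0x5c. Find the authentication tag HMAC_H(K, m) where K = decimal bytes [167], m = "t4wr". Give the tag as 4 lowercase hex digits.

78c9

Key decimal bytes [167] = a7 is 1 byte ≤ B = 3; zero-pad to 3 bytes: K' = a7 00 00.
K' ⊕ ipad = 91 36 36.  K' ⊕ opad = fb 5c 5c.
Inner input = (K'⊕ipad) ∥ m = 91 36 36 ∥ 74 34 77 72.
Inner hash: even-index sum = 365 mod 256 = 109; odd-index sum = 289 mod 256 = 33 → 6d 21.
Outer input = (K'⊕opad) ∥ inner = fb 5c 5c ∥ 6d 21.
Outer hash (tag): even-index sum = 376 mod 256 = 120; odd-index sum = 201 mod 256 = 201 → 78 c9.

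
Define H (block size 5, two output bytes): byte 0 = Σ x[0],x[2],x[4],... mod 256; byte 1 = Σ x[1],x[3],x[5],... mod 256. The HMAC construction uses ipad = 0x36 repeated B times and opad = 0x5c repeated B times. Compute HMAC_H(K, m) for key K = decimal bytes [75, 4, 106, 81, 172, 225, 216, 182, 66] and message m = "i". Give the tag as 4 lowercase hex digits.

58c5

Key decimal bytes [75, 4, 106, 81, 172, 225, 216, 182, 66] = 4b 04 6a 51 ac e1 d8 b6 42 is 9 bytes > B = 5, so hash it first: H(key) = 7b ec, then zero-pad to 5 bytes: K' = 7b ec 00 00 00.
K' ⊕ ipad = 4d da 36 36 36.  K' ⊕ opad = 27 b0 5c 5c 5c.
Inner input = (K'⊕ipad) ∥ m = 4d da 36 36 36 ∥ 69.
Inner hash: even-index sum = 185 mod 256 = 185; odd-index sum = 377 mod 256 = 121 → b9 79.
Outer input = (K'⊕opad) ∥ inner = 27 b0 5c 5c 5c ∥ b9 79.
Outer hash (tag): even-index sum = 344 mod 256 = 88; odd-index sum = 453 mod 256 = 197 → 58 c5.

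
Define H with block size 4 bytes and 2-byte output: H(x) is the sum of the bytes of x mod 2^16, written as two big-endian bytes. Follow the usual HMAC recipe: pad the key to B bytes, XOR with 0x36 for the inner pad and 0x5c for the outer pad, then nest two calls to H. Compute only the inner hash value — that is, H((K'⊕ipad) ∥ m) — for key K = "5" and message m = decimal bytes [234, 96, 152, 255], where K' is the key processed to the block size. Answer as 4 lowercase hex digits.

0386

Key "5" = 35 is 1 byte ≤ B = 4; zero-pad to 4 bytes: K' = 35 00 00 00.
K' ⊕ ipad = 03 36 36 36.
Inner input = 03 36 36 36 ∥ ea 60 98 ff.
Inner hash: sum = 3+54+54+54+234+96+152+255 = 902 → 03 86.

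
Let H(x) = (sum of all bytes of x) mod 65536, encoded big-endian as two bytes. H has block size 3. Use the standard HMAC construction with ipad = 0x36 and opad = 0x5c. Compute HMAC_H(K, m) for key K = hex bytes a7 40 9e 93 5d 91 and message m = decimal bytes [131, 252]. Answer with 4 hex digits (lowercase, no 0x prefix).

0131

Key hex bytes a7 40 9e 93 5d 91 is 6 bytes > B = 3, so hash it first: H(key) = 03 06, then zero-pad to 3 bytes: K' = 03 06 00.
K' ⊕ ipad = 35 30 36.  K' ⊕ opad = 5f 5a 5c.
Inner input = (K'⊕ipad) ∥ m = 35 30 36 ∥ 83 fc.
Inner hash: sum = 53+48+54+131+252 = 538 → 02 1a.
Outer input = (K'⊕opad) ∥ inner = 5f 5a 5c ∥ 02 1a.
Outer hash (tag): sum = 95+90+92+2+26 = 305 → 01 31.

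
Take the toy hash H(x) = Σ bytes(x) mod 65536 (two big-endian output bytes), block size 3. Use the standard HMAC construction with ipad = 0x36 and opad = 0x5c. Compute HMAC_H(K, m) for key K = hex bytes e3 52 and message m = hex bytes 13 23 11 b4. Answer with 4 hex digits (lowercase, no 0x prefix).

0195

Key hex bytes e3 52 is 2 bytes ≤ B = 3; zero-pad to 3 bytes: K' = e3 52 00.
K' ⊕ ipad = d5 64 36.  K' ⊕ opad = bf 0e 5c.
Inner input = (K'⊕ipad) ∥ m = d5 64 36 ∥ 13 23 11 b4.
Inner hash: sum = 213+100+54+19+35+17+180 = 618 → 02 6a.
Outer input = (K'⊕opad) ∥ inner = bf 0e 5c ∥ 02 6a.
Outer hash (tag): sum = 191+14+92+2+106 = 405 → 01 95.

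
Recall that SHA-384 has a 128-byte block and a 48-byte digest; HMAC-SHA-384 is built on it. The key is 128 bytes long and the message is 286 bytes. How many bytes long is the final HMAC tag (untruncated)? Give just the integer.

48

The tag is one SHA-384 digest: 48 bytes.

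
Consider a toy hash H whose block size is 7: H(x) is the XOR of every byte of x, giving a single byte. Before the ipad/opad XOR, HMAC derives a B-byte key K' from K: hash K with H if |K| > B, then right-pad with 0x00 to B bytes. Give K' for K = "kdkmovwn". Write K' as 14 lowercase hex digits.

|K| = 8 > B = 7, so first hash the key.
H(K): XOR 6b⊕64⊕6b⊕6d⊕6f⊕76⊕77⊕6e = 09.
Zero-pad H(K) = 09 to 7 bytes: K' = 09 00 00 00 00 00 00.

09000000000000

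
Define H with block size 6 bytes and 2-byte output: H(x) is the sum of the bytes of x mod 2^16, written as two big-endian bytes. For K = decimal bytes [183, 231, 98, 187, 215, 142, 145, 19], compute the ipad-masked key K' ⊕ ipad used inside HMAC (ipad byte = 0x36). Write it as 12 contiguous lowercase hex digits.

32f236363636

Key decimal bytes [183, 231, 98, 187, 215, 142, 145, 19] = b7 e7 62 bb d7 8e 91 13 is 8 bytes > B = 6, so hash it first: H(key) = 04 c4, then zero-pad to 6 bytes: K' = 04 c4 00 00 00 00.
XOR each byte with 0x36: 04⊕36=32, c4⊕36=f2, 00⊕36=36, 00⊕36=36, 00⊕36=36, 00⊕36=36.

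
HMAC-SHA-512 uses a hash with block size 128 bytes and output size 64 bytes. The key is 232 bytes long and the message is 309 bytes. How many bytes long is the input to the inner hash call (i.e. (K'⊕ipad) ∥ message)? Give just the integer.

437

Key is 232 > 128 bytes, so it is hashed to 64 bytes then zero-padded to 128: |K'| = 128.
Inner input = (K'⊕ipad) ∥ m → 128 + 309 = 437 bytes.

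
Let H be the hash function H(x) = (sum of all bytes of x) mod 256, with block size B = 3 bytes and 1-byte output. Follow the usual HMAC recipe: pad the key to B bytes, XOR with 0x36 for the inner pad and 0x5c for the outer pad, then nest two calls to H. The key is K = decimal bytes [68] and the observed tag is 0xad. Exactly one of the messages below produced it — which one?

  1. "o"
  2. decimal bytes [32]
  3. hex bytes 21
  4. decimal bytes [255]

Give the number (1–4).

4

Key decimal bytes [68] = 44 is 1 byte ≤ B = 3; zero-pad to 3 bytes: K' = 44 00 00.
K' ⊕ ipad = 72 36 36; K' ⊕ opad = 18 5c 5c.
m1: inner = H(72 36 36 6f) = 4d; tag = H(18 5c 5c 4d) = 1d
m2: inner = H(72 36 36 20) = fe; tag = H(18 5c 5c fe) = ce
m3: inner = H(72 36 36 21) = ff; tag = H(18 5c 5c ff) = cf
m4: inner = H(72 36 36 ff) = dd; tag = H(18 5c 5c dd) = ad ← matches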